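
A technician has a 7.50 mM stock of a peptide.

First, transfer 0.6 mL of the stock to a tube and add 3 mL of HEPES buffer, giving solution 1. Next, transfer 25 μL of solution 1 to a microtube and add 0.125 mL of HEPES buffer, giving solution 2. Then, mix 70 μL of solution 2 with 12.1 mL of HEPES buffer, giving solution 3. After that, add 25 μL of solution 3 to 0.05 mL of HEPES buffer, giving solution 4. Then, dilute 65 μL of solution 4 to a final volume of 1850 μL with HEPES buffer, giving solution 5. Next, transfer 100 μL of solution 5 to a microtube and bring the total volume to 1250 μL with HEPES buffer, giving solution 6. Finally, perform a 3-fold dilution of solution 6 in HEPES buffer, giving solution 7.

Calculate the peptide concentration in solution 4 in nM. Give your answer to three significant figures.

399 nM

Step 1: 0.6 mL + 3 mL = 3.6 mL total → factor 3.6/0.6 = 6
Step 2: 25 μL + 0.125 mL = 150 μL total → factor 150/25 = 6
Step 3: 70 μL + 12.1 mL = 12170 μL total → factor 12170/70 = 173.86
Step 4: 25 μL + 0.05 mL = 75 μL total → factor 75/25 = 3
Dilution factor through solution 4 = 6 × 6 × 173.86 × 3 = 18777
[solution 4] = 7.50 mM / 18777 = 0.0003994 mM = 399 nM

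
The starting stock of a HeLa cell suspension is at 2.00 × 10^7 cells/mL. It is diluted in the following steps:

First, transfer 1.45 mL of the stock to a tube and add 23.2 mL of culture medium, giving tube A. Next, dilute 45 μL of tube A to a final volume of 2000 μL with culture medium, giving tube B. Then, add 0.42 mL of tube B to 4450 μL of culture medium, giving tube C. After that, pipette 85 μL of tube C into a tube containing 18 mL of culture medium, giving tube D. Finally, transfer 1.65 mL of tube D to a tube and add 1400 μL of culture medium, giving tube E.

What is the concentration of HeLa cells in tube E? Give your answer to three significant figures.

Step 1: 1.45 mL + 23.2 mL = 24.65 mL total → factor 24.65/1.45 = 17
Step 2: 45 μL brought to 2000 μL → factor 2000/45 = 44.444
Step 3: 0.42 mL + 4450 μL = 4.87 mL total → factor 4.87/0.42 = 11.595
Step 4: 85 μL + 18 mL = 18085 μL total → factor 18085/85 = 212.76
Step 5: 1.65 mL + 1400 μL = 3.05 mL total → factor 3.05/1.65 = 1.8485
Overall dilution factor = 17 × 44.444 × 11.595 × 212.76 × 1.8485 = 3.4456 × 10^6
Final = 2.00 × 10^7 cells/mL / 3.4456 × 10^6 = 5.80 cells/mL

5.80 cells/mL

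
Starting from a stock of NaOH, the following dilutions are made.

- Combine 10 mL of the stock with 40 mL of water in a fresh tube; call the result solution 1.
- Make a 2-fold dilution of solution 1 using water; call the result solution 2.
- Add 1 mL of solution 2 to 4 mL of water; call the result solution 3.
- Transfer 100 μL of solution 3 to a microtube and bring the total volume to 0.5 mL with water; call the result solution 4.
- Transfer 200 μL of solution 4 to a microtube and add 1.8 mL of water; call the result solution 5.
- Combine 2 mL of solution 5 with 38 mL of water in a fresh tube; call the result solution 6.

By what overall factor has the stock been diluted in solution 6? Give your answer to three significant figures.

Step 1: 10 mL + 40 mL = 50 mL total → factor 50/10 = 5
Step 2: 2-fold → factor 2
Step 3: 1 mL + 4 mL = 5 mL total → factor 5/1 = 5
Step 4: 100 μL brought to 0.5 mL → factor 500/100 = 5
Step 5: 200 μL + 1.8 mL = 2000 μL total → factor 2000/200 = 10
Step 6: 2 mL + 38 mL = 40 mL total → factor 40/2 = 20
Overall dilution factor = 5 × 2 × 5 × 5 × 10 × 20 = 50000

5.00 × 10^4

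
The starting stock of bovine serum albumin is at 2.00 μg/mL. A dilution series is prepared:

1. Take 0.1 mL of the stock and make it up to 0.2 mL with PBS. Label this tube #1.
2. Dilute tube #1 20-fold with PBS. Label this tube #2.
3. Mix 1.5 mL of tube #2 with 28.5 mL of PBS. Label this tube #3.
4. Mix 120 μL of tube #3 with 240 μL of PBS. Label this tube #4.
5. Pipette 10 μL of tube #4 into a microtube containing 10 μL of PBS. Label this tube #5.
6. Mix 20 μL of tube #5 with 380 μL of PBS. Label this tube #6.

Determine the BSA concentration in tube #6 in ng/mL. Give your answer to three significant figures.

0.0208 ng/mL

Step 1: 0.1 mL brought to 0.2 mL → factor 0.2/0.1 = 2
Step 2: 20-fold → factor 20
Step 3: 1.5 mL + 28.5 mL = 30 mL total → factor 30/1.5 = 20
Step 4: 120 μL + 240 μL = 360 μL total → factor 360/120 = 3
Step 5: 10 μL + 10 μL = 20 μL total → factor 20/10 = 2
Step 6: 20 μL + 380 μL = 400 μL total → factor 400/20 = 20
Overall dilution factor = 2 × 20 × 20 × 3 × 2 × 20 = 96000
Final = 2.00 μg/mL / 96000 = 2.083 × 10^-5 μg/mL = 0.0208 ng/mL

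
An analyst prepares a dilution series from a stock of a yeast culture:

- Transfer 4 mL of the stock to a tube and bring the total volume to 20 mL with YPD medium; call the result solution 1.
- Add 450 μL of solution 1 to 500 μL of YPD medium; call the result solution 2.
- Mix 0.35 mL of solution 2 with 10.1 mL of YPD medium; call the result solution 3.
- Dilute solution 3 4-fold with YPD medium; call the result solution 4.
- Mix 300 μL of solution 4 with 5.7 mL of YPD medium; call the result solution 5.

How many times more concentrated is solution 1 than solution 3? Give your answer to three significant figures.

Step 1: 4 mL brought to 20 mL → factor 20/4 = 5
Step 2: 450 μL + 500 μL = 950 μL total → factor 950/450 = 2.1111
Step 3: 0.35 mL + 10.1 mL = 10.45 mL total → factor 10.45/0.35 = 29.857
Dilution factor to solution 1 = 5; to solution 3 = 315.16
[solution 1]/[solution 3] = (factor to solution 3)/(factor to solution 1) = 315.16/5 = 63.0

63.0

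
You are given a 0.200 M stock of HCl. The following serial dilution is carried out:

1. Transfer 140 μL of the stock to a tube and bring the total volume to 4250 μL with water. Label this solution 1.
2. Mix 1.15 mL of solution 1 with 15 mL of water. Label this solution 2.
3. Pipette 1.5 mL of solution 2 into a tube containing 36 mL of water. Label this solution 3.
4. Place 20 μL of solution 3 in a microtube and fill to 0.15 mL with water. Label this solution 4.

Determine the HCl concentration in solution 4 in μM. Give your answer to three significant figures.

2.50 μM

Step 1: 140 μL brought to 4250 μL → factor 4250/140 = 30.357
Step 2: 1.15 mL + 15 mL = 16.15 mL total → factor 16.15/1.15 = 14.043
Step 3: 1.5 mL + 36 mL = 37.5 mL total → factor 37.5/1.5 = 25
Step 4: 20 μL brought to 0.15 mL → factor 150/20 = 7.5
Overall dilution factor = 30.357 × 14.043 × 25 × 7.5 = 79935
Final = 0.200 M / 79935 = 2.502 × 10^-6 M = 2.50 μM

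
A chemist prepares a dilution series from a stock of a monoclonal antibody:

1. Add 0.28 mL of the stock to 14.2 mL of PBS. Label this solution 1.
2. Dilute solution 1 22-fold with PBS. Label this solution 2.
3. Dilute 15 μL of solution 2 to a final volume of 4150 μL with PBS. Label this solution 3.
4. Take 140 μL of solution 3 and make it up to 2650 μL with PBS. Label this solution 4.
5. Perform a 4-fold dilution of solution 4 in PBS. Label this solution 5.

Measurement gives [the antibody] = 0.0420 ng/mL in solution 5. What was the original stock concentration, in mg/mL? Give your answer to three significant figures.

Step 1: 0.28 mL + 14.2 mL = 14.48 mL total → factor 14.48/0.28 = 51.714
Step 2: 22-fold → factor 22
Step 3: 15 μL brought to 4150 μL → factor 4150/15 = 276.67
Step 4: 140 μL brought to 2650 μL → factor 2650/140 = 18.929
Step 5: 4-fold → factor 4
Overall dilution factor = 51.714 × 22 × 276.67 × 18.929 × 4 = 2.3832 × 10^7
Stock = 0.0420 ng/mL × 2.3832 × 10^7 = 1.001 × 10^6 ng/mL = 1.00 mg/mL

1.00 mg/mL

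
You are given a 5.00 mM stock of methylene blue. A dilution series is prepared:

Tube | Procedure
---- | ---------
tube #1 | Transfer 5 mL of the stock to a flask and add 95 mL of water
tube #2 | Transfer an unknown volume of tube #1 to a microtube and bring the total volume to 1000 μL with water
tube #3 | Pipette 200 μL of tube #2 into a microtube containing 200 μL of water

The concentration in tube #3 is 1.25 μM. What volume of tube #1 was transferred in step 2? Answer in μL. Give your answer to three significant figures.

10.0 μL

Step 1: 5 mL + 95 mL = 100 mL total → factor 100/5 = 20
Step 2: v brought to 1000 μL → factor = 1000 μL/v
Step 3: 200 μL + 200 μL = 400 μL total → factor 400/200 = 2
Product of known-step factors = 40
Overall factor = 5.00 mM / (1.25 μM) = 4000
Step-2 factor = 4000 / 40 = 100
v = 1000 μL / 100 = 10.0 μL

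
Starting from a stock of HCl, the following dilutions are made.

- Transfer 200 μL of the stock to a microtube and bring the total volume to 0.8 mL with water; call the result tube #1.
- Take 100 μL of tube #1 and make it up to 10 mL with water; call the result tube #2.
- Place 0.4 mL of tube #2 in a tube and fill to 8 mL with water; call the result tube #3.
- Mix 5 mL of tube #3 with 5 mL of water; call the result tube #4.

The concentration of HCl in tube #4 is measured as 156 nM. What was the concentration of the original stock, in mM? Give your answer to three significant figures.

Step 1: 200 μL brought to 0.8 mL → factor 800/200 = 4
Step 2: 100 μL brought to 10 mL → factor 10000/100 = 100
Step 3: 0.4 mL brought to 8 mL → factor 8/0.4 = 20
Step 4: 5 mL + 5 mL = 10 mL total → factor 10/5 = 2
Overall dilution factor = 4 × 100 × 20 × 2 = 16000
Stock = 156 nM × 16000 = 2.496 × 10^6 nM = 2.50 mM

2.50 mM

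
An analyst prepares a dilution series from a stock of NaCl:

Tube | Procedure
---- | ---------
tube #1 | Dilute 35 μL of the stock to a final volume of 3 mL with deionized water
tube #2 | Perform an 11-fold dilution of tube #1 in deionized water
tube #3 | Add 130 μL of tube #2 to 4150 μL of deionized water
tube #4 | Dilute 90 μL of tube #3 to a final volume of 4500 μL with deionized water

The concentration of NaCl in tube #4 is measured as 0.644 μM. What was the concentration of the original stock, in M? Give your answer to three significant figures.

Step 1: 35 μL brought to 3 mL → factor 3000/35 = 85.714
Step 2: 11-fold → factor 11
Step 3: 130 μL + 4150 μL = 4280 μL total → factor 4280/130 = 32.923
Step 4: 90 μL brought to 4500 μL → factor 4500/90 = 50
Overall dilution factor = 85.714 × 11 × 32.923 × 50 = 1.5521 × 10^6
Stock = 0.644 μM × 1.5521 × 10^6 = 9.995 × 10^5 μM = 1.00 M

1.00 M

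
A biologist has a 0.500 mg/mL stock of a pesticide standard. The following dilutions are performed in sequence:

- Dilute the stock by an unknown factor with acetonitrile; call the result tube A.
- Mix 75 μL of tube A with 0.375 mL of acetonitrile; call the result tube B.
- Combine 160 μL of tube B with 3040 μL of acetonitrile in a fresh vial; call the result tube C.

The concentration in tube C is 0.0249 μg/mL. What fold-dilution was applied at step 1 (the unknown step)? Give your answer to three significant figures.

Step 1: unknown factor x
Step 2: 75 μL + 0.375 mL = 450 μL total → factor 450/75 = 6
Step 3: 160 μL + 3040 μL = 3200 μL total → factor 3200/160 = 20
Product of known-step factors = 120
Overall factor = 0.500 mg/mL / (0.0249 μg/mL) = 20080
x = 20080 / 120 = 167

167-fold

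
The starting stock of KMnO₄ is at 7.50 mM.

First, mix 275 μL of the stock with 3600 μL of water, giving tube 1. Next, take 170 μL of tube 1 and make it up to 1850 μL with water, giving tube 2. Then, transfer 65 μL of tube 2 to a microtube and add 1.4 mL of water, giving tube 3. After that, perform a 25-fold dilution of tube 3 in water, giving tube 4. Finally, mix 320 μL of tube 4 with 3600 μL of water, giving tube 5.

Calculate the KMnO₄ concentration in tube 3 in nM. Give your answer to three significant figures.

2.17 × 10^3 nM

Step 1: 275 μL + 3600 μL = 3875 μL total → factor 3875/275 = 14.091
Step 2: 170 μL brought to 1850 μL → factor 1850/170 = 10.882
Step 3: 65 μL + 1.4 mL = 1465 μL total → factor 1465/65 = 22.538
Dilution factor through tube 3 = 14.091 × 10.882 × 22.538 = 3456.1
[tube 3] = 7.50 mM / 3456.1 = 0.002170 mM = 2.17 × 10^3 nM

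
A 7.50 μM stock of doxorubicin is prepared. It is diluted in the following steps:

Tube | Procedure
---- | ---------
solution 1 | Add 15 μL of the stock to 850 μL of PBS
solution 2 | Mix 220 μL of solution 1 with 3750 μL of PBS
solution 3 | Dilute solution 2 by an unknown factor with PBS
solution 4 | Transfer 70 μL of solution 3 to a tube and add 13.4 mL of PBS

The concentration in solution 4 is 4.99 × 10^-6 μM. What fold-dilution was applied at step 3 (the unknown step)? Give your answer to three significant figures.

7.51-fold

Step 1: 15 μL + 850 μL = 865 μL total → factor 865/15 = 57.667
Step 2: 220 μL + 3750 μL = 3970 μL total → factor 3970/220 = 18.045
Step 3: unknown factor x
Step 4: 70 μL + 13.4 mL = 13470 μL total → factor 13470/70 = 192.43
Product of known-step factors = 2.0025 × 10^5
Overall factor = 7.50 μM / (4.99 × 10^-6 μM) = 1.503 × 10^6
x = 1.503 × 10^6 / 2.0025 × 10^5 = 7.51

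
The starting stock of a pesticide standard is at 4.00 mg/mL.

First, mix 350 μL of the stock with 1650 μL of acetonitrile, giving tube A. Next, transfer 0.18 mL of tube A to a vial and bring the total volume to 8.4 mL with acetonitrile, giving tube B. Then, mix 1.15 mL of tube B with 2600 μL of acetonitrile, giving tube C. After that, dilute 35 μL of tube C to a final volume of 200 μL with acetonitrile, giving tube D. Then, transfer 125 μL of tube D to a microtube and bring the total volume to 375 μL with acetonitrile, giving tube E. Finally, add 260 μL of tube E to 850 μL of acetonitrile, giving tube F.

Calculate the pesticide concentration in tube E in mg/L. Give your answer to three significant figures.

Step 1: 350 μL + 1650 μL = 2000 μL total → factor 2000/350 = 5.7143
Step 2: 0.18 mL brought to 8.4 mL → factor 8.4/0.18 = 46.667
Step 3: 1.15 mL + 2600 μL = 3.75 mL total → factor 3.75/1.15 = 3.2609
Step 4: 35 μL brought to 200 μL → factor 200/35 = 5.7143
Step 5: 125 μL brought to 375 μL → factor 375/125 = 3
Dilution factor through tube E = 5.7143 × 46.667 × 3.2609 × 5.7143 × 3 = 14907
[tube E] = 4.00 mg/mL / 14907 = 0.0002683 mg/mL = 0.268 mg/L

0.268 mg/L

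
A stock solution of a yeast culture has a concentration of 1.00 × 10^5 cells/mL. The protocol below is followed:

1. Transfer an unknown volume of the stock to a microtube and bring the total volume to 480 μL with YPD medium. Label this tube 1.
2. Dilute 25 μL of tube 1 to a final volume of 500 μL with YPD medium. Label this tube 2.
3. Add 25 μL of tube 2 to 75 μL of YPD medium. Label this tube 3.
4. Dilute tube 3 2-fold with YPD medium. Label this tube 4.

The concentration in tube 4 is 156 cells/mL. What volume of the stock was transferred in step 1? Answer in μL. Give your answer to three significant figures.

Step 1: v brought to 480 μL → factor = 480 μL/v
Step 2: 25 μL brought to 500 μL → factor 500/25 = 20
Step 3: 25 μL + 75 μL = 100 μL total → factor 100/25 = 4
Step 4: 2-fold → factor 2
Product of known-step factors = 160
Overall factor = 1.00 × 10^5 cells/mL / (156 cells/mL) = 641.03
Step-1 factor = 641.03 / 160 = 4.0064
v = 480 μL / 4.0064 = 120 μL

120 μL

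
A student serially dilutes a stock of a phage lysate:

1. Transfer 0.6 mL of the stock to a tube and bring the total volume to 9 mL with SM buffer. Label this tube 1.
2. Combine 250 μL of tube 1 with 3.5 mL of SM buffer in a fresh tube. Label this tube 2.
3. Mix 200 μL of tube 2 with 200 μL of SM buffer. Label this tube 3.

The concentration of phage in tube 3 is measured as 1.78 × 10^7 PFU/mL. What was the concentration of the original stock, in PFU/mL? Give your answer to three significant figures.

8.01 × 10^9 PFU/mL

Step 1: 0.6 mL brought to 9 mL → factor 9/0.6 = 15
Step 2: 250 μL + 3.5 mL = 3750 μL total → factor 3750/250 = 15
Step 3: 200 μL + 200 μL = 400 μL total → factor 400/200 = 2
Overall dilution factor = 15 × 15 × 2 = 450
Stock = 1.78 × 10^7 PFU/mL × 450 = 8.01 × 10^9 PFU/mL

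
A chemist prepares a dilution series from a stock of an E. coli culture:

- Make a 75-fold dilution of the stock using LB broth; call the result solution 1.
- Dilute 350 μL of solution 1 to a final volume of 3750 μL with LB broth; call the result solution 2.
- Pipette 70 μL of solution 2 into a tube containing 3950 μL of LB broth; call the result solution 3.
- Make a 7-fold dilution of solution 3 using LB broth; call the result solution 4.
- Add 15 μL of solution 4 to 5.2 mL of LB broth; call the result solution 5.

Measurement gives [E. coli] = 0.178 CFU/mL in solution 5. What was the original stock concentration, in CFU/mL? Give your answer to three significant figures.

Step 1: 75-fold → factor 75
Step 2: 350 μL brought to 3750 μL → factor 3750/350 = 10.714
Step 3: 70 μL + 3950 μL = 4020 μL total → factor 4020/70 = 57.429
Step 4: 7-fold → factor 7
Step 5: 15 μL + 5.2 mL = 5215 μL total → factor 5215/15 = 347.67
Overall dilution factor = 75 × 10.714 × 57.429 × 7 × 347.67 = 1.1231 × 10^8
Stock = 0.178 CFU/mL × 1.1231 × 10^8 = 2.00 × 10^7 CFU/mL

2.00 × 10^7 CFU/mL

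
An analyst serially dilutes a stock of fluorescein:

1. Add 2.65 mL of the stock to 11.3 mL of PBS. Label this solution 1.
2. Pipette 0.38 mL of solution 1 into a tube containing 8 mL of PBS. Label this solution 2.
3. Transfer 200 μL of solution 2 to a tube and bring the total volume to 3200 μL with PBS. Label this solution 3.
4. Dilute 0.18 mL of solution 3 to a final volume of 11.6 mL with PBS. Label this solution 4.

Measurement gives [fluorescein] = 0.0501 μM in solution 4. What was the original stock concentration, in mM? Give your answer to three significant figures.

Step 1: 2.65 mL + 11.3 mL = 13.95 mL total → factor 13.95/2.65 = 5.2642
Step 2: 0.38 mL + 8 mL = 8.38 mL total → factor 8.38/0.38 = 22.053
Step 3: 200 μL brought to 3200 μL → factor 3200/200 = 16
Step 4: 0.18 mL brought to 11.6 mL → factor 11.6/0.18 = 64.444
Overall dilution factor = 5.2642 × 22.053 × 16 × 64.444 = 1.197 × 10^5
Stock = 0.0501 μM × 1.197 × 10^5 = 5997 μM = 6.00 mM

6.00 mM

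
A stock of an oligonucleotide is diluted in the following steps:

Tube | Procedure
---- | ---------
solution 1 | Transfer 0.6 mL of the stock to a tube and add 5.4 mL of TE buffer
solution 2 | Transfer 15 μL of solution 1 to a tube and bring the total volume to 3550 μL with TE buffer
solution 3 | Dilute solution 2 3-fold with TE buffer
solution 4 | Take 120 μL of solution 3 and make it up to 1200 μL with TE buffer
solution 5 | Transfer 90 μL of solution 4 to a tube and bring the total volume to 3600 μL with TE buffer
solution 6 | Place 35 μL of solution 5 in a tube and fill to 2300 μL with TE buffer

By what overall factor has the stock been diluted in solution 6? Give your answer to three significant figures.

Step 1: 0.6 mL + 5.4 mL = 6 mL total → factor 6/0.6 = 10
Step 2: 15 μL brought to 3550 μL → factor 3550/15 = 236.67
Step 3: 3-fold → factor 3
Step 4: 120 μL brought to 1200 μL → factor 1200/120 = 10
Step 5: 90 μL brought to 3600 μL → factor 3600/90 = 40
Step 6: 35 μL brought to 2300 μL → factor 2300/35 = 65.714
Overall dilution factor = 10 × 236.67 × 3 × 10 × 40 × 65.714 = 1.8663 × 10^8

1.87 × 10^8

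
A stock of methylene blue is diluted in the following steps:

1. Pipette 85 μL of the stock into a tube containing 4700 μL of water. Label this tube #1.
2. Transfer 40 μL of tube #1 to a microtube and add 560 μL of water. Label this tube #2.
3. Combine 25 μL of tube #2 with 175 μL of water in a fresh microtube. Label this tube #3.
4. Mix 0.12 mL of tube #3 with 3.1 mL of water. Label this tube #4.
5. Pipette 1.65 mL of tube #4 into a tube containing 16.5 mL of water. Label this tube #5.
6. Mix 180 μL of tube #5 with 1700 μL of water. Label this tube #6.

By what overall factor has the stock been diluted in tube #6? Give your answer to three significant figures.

Step 1: 85 μL + 4700 μL = 4785 μL total → factor 4785/85 = 56.294
Step 2: 40 μL + 560 μL = 600 μL total → factor 600/40 = 15
Step 3: 25 μL + 175 μL = 200 μL total → factor 200/25 = 8
Step 4: 0.12 mL + 3.1 mL = 3.22 mL total → factor 3.22/0.12 = 26.833
Step 5: 1.65 mL + 16.5 mL = 18.15 mL total → factor 18.15/1.65 = 11
Step 6: 180 μL + 1700 μL = 1880 μL total → factor 1880/180 = 10.444
Overall dilution factor = 56.294 × 15 × 8 × 26.833 × 11 × 10.444 = 2.0826 × 10^7

2.08 × 10^7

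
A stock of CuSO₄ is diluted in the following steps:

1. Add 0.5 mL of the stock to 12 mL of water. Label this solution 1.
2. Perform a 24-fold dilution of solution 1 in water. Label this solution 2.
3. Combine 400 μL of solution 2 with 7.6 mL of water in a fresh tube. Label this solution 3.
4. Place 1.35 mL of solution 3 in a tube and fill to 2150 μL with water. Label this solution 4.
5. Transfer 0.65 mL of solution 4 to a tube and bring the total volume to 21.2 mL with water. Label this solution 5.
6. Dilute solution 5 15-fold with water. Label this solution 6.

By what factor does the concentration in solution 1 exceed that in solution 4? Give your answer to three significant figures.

764

Step 1: 0.5 mL + 12 mL = 12.5 mL total → factor 12.5/0.5 = 25
Step 2: 24-fold → factor 24
Step 3: 400 μL + 7.6 mL = 8000 μL total → factor 8000/400 = 20
Step 4: 1.35 mL brought to 2150 μL → factor 2.15/1.35 = 1.5926
Dilution factor to solution 1 = 25; to solution 4 = 19111
[solution 1]/[solution 4] = (factor to solution 4)/(factor to solution 1) = 19111/25 = 764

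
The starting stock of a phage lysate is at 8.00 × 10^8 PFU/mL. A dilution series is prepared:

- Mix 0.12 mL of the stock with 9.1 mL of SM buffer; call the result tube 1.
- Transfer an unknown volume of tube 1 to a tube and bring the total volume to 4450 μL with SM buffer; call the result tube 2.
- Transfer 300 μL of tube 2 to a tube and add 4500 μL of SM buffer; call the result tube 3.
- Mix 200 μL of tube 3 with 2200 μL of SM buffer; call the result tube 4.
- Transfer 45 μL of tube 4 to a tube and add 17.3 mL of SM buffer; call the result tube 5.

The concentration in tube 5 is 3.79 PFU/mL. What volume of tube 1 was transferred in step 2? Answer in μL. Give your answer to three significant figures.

120 μL

Step 1: 0.12 mL + 9.1 mL = 9.22 mL total → factor 9.22/0.12 = 76.833
Step 2: v brought to 4450 μL → factor = 4450 μL/v
Step 3: 300 μL + 4500 μL = 4800 μL total → factor 4800/300 = 16
Step 4: 200 μL + 2200 μL = 2400 μL total → factor 2400/200 = 12
Step 5: 45 μL + 17.3 mL = 17345 μL total → factor 17345/45 = 385.44
Product of known-step factors = 5.6861 × 10^6
Overall factor = 8.00 × 10^8 PFU/mL / (3.79 PFU/mL) = 2.1108 × 10^8
Step-2 factor = 2.1108 × 10^8 / 5.6861 × 10^6 = 37.123
v = 4450 μL / 37.123 = 120 μL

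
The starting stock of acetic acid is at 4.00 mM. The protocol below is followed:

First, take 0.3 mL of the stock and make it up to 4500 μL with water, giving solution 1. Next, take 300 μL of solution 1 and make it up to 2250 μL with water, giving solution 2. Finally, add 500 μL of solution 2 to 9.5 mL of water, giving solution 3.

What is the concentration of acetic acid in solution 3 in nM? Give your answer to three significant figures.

1.78 × 10^3 nM

Step 1: 0.3 mL brought to 4500 μL → factor 4.5/0.3 = 15
Step 2: 300 μL brought to 2250 μL → factor 2250/300 = 7.5
Step 3: 500 μL + 9.5 mL = 10000 μL total → factor 10000/500 = 20
Overall dilution factor = 15 × 7.5 × 20 = 2250
Final = 4.00 mM / 2250 = 0.001778 mM = 1.78 × 10^3 nM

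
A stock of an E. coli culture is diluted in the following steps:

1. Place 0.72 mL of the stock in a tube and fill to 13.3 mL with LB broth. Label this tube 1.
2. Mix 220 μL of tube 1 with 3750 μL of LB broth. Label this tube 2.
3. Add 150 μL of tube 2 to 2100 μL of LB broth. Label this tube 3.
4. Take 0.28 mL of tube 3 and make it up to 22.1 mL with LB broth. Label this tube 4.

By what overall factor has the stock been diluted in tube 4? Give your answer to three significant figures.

Step 1: 0.72 mL brought to 13.3 mL → factor 13.3/0.72 = 18.472
Step 2: 220 μL + 3750 μL = 3970 μL total → factor 3970/220 = 18.045
Step 3: 150 μL + 2100 μL = 2250 μL total → factor 2250/150 = 15
Step 4: 0.28 mL brought to 22.1 mL → factor 22.1/0.28 = 78.929
Overall dilution factor = 18.472 × 18.045 × 15 × 78.929 = 3.9465 × 10^5

3.95 × 10^5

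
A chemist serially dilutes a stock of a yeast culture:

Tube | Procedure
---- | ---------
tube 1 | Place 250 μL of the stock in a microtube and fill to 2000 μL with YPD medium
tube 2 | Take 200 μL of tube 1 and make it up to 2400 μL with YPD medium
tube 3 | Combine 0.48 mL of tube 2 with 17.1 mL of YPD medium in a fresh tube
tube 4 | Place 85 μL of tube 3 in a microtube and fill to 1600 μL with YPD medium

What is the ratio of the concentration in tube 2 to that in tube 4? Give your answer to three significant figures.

Step 1: 250 μL brought to 2000 μL → factor 2000/250 = 8
Step 2: 200 μL brought to 2400 μL → factor 2400/200 = 12
Step 3: 0.48 mL + 17.1 mL = 17.58 mL total → factor 17.58/0.48 = 36.625
Step 4: 85 μL brought to 1600 μL → factor 1600/85 = 18.824
Dilution factor to tube 2 = 96; to tube 4 = 66184
[tube 2]/[tube 4] = (factor to tube 4)/(factor to tube 2) = 66184/96 = 689

689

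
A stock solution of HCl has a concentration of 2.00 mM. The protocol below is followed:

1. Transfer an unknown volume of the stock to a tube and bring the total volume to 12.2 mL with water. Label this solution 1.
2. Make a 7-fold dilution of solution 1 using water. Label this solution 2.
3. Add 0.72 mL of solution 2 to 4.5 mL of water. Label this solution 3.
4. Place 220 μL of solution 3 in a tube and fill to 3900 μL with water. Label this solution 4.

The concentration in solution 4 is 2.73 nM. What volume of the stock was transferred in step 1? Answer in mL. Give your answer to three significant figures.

0.0150 mL

Step 1: v brought to 12.2 mL → factor = 12.2 mL/v
Step 2: 7-fold → factor 7
Step 3: 0.72 mL + 4.5 mL = 5.22 mL total → factor 5.22/0.72 = 7.25
Step 4: 220 μL brought to 3900 μL → factor 3900/220 = 17.727
Product of known-step factors = 899.66
Overall factor = 2.00 mM / (2.73 nM) = 7.326 × 10^5
Step-1 factor = 7.326 × 10^5 / 899.66 = 814.31
v = 12.2 mL / 814.31 = 0.0150 mL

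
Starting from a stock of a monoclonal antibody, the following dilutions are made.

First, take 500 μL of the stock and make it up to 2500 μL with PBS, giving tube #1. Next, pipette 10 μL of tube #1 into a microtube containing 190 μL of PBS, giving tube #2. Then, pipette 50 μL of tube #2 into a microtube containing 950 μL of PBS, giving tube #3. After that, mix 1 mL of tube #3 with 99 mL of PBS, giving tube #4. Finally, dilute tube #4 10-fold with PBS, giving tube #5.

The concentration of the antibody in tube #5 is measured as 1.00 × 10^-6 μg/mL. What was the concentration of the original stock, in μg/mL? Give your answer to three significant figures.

Step 1: 500 μL brought to 2500 μL → factor 2500/500 = 5
Step 2: 10 μL + 190 μL = 200 μL total → factor 200/10 = 20
Step 3: 50 μL + 950 μL = 1000 μL total → factor 1000/50 = 20
Step 4: 1 mL + 99 mL = 100 mL total → factor 100/1 = 100
Step 5: 10-fold → factor 10
Overall dilution factor = 5 × 20 × 20 × 100 × 10 = 2 × 10^6
Stock = 1.00 × 10^-6 μg/mL × 2 × 10^6 = 2.00 μg/mL

2.00 μg/mL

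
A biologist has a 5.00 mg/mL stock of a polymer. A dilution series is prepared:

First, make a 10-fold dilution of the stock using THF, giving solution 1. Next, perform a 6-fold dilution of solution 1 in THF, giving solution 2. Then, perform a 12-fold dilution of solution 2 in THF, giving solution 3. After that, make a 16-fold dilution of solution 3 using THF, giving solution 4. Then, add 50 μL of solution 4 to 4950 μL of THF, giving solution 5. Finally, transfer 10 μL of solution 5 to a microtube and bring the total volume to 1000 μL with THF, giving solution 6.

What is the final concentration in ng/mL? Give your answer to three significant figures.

0.0434 ng/mL

Step 1: 10-fold → factor 10
Step 2: 6-fold → factor 6
Step 3: 12-fold → factor 12
Step 4: 16-fold → factor 16
Step 5: 50 μL + 4950 μL = 5000 μL total → factor 5000/50 = 100
Step 6: 10 μL brought to 1000 μL → factor 1000/10 = 100
Overall dilution factor = 10 × 6 × 12 × 16 × 100 × 100 = 1.152 × 10^8
Final = 5.00 mg/mL / 1.152 × 10^8 = 4.340 × 10^-8 mg/mL = 0.0434 ng/mL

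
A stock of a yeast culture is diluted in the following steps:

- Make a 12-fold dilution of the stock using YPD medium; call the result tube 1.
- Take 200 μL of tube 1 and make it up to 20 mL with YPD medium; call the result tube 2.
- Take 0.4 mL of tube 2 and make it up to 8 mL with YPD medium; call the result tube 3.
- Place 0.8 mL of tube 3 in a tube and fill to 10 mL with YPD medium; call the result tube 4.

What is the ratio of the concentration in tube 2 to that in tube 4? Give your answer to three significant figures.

250

Step 1: 12-fold → factor 12
Step 2: 200 μL brought to 20 mL → factor 20000/200 = 100
Step 3: 0.4 mL brought to 8 mL → factor 8/0.4 = 20
Step 4: 0.8 mL brought to 10 mL → factor 10/0.8 = 12.5
Dilution factor to tube 2 = 1200; to tube 4 = 3 × 10^5
[tube 2]/[tube 4] = (factor to tube 4)/(factor to tube 2) = 3 × 10^5/1200 = 250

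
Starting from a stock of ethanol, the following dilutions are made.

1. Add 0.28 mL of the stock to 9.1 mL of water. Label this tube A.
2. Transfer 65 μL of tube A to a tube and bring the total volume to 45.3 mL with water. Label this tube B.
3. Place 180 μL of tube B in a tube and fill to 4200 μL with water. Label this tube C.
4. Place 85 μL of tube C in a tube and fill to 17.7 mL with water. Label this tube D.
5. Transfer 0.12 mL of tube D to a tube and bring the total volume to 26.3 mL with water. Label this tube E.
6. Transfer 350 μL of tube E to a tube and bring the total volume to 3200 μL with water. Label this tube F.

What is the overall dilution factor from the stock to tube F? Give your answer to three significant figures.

Step 1: 0.28 mL + 9.1 mL = 9.38 mL total → factor 9.38/0.28 = 33.5
Step 2: 65 μL brought to 45.3 mL → factor 45300/65 = 696.92
Step 3: 180 μL brought to 4200 μL → factor 4200/180 = 23.333
Step 4: 85 μL brought to 17.7 mL → factor 17700/85 = 208.24
Step 5: 0.12 mL brought to 26.3 mL → factor 26.3/0.12 = 219.17
Step 6: 350 μL brought to 3200 μL → factor 3200/350 = 9.1429
Overall dilution factor = 33.5 × 696.92 × 23.333 × 208.24 × 219.17 × 9.1429 = 2.2731 × 10^11

2.27 × 10^11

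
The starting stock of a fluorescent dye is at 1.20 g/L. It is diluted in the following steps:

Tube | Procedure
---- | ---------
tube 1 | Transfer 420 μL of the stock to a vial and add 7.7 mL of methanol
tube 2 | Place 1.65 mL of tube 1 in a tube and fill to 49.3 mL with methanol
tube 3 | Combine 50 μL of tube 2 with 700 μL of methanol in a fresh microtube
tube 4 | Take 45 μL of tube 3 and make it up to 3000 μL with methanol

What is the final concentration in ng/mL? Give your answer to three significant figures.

Step 1: 420 μL + 7.7 mL = 8120 μL total → factor 8120/420 = 19.333
Step 2: 1.65 mL brought to 49.3 mL → factor 49.3/1.65 = 29.879
Step 3: 50 μL + 700 μL = 750 μL total → factor 750/50 = 15
Step 4: 45 μL brought to 3000 μL → factor 3000/45 = 66.667
Overall dilution factor = 19.333 × 29.879 × 15 × 66.667 = 5.7766 × 10^5
Final = 1.20 g/L / 5.7766 × 10^5 = 2.077 × 10^-6 g/L = 2.08 ng/mL

2.08 ng/mL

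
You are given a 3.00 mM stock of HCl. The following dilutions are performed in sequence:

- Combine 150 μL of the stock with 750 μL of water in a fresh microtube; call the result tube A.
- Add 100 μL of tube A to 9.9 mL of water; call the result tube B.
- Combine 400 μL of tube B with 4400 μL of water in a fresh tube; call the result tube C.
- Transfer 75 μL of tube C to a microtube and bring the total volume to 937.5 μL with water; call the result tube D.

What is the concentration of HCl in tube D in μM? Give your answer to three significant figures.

Step 1: 150 μL + 750 μL = 900 μL total → factor 900/150 = 6
Step 2: 100 μL + 9.9 mL = 10000 μL total → factor 10000/100 = 100
Step 3: 400 μL + 4400 μL = 4800 μL total → factor 4800/400 = 12
Step 4: 75 μL brought to 937.5 μL → factor 937.5/75 = 12.5
Overall dilution factor = 6 × 100 × 12 × 12.5 = 90000
Final = 3.00 mM / 90000 = 3.333 × 10^-5 mM = 0.0333 μM

0.0333 μM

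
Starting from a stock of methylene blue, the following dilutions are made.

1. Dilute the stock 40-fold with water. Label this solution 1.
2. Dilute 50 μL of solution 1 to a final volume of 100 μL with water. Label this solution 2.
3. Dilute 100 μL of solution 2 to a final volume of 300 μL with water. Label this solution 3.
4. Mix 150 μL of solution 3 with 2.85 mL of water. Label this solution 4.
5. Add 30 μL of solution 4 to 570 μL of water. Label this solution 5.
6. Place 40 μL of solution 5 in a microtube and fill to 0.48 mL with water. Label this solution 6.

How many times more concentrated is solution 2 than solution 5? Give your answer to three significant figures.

Step 1: 40-fold → factor 40
Step 2: 50 μL brought to 100 μL → factor 100/50 = 2
Step 3: 100 μL brought to 300 μL → factor 300/100 = 3
Step 4: 150 μL + 2.85 mL = 3000 μL total → factor 3000/150 = 20
Step 5: 30 μL + 570 μL = 600 μL total → factor 600/30 = 20
Dilution factor to solution 2 = 80; to solution 5 = 96000
[solution 2]/[solution 5] = (factor to solution 5)/(factor to solution 2) = 96000/80 = 1.20 × 10^3

1.20 × 10^3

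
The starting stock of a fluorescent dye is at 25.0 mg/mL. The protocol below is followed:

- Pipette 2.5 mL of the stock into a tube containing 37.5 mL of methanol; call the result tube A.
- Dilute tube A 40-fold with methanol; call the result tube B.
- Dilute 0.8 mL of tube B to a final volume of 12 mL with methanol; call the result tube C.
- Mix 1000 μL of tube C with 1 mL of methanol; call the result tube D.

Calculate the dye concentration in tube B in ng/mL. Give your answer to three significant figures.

3.91 × 10^4 ng/mL

Step 1: 2.5 mL + 37.5 mL = 40 mL total → factor 40/2.5 = 16
Step 2: 40-fold → factor 40
Dilution factor through tube B = 16 × 40 = 640
[tube B] = 25.0 mg/mL / 640 = 0.03906 mg/mL = 3.91 × 10^4 ng/mL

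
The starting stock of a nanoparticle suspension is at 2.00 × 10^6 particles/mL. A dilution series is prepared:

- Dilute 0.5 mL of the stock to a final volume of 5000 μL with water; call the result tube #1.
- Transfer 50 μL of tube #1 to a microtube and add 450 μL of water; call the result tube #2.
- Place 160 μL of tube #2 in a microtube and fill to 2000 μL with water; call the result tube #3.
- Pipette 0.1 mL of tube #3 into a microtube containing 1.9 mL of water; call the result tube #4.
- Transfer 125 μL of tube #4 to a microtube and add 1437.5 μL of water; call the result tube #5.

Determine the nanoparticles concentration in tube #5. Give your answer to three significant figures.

Step 1: 0.5 mL brought to 5000 μL → factor 5/0.5 = 10
Step 2: 50 μL + 450 μL = 500 μL total → factor 500/50 = 10
Step 3: 160 μL brought to 2000 μL → factor 2000/160 = 12.5
Step 4: 0.1 mL + 1.9 mL = 2 mL total → factor 2/0.1 = 20
Step 5: 125 μL + 1437.5 μL = 1562.5 μL total → factor 1562.5/125 = 12.5
Overall dilution factor = 10 × 10 × 12.5 × 20 × 12.5 = 3.125 × 10^5
Final = 2.00 × 10^6 particles/mL / 3.125 × 10^5 = 6.40 particles/mL

6.40 particles/mL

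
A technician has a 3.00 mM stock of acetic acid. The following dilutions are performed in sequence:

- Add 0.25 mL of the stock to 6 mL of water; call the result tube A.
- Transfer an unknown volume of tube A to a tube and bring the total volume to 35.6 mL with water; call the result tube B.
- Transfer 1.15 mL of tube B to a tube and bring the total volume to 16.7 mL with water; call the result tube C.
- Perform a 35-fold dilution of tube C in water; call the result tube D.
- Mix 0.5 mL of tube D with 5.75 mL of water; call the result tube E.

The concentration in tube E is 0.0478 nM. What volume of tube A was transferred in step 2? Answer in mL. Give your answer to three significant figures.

0.0901 mL

Step 1: 0.25 mL + 6 mL = 6.25 mL total → factor 6.25/0.25 = 25
Step 2: v brought to 35.6 mL → factor = 35.6 mL/v
Step 3: 1.15 mL brought to 16.7 mL → factor 16.7/1.15 = 14.522
Step 4: 35-fold → factor 35
Step 5: 0.5 mL + 5.75 mL = 6.25 mL total → factor 6.25/0.5 = 12.5
Product of known-step factors = 1.5883 × 10^5
Overall factor = 3.00 mM / (0.0478 nM) = 6.2762 × 10^7
Step-2 factor = 6.2762 × 10^7 / 1.5883 × 10^5 = 395.15
v = 35.6 mL / 395.15 = 0.0901 mL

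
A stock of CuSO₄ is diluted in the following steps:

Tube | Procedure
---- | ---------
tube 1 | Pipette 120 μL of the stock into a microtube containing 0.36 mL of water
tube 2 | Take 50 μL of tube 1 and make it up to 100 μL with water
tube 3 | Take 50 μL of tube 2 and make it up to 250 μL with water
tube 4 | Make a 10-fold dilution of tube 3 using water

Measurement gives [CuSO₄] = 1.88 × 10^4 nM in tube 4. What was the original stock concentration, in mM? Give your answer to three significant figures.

Step 1: 120 μL + 0.36 mL = 480 μL total → factor 480/120 = 4
Step 2: 50 μL brought to 100 μL → factor 100/50 = 2
Step 3: 50 μL brought to 250 μL → factor 250/50 = 5
Step 4: 10-fold → factor 10
Overall dilution factor = 4 × 2 × 5 × 10 = 400
Stock = 1.88 × 10^4 nM × 400 = 7.520 × 10^6 nM = 7.52 mM

7.52 mM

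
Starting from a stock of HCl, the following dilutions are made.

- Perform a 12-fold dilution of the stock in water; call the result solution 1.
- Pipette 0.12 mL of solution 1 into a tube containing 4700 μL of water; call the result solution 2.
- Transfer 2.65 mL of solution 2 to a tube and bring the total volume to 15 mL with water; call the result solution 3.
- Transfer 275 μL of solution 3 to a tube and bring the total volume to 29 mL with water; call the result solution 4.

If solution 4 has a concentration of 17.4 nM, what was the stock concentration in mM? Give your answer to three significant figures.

5.01 mM

Step 1: 12-fold → factor 12
Step 2: 0.12 mL + 4700 μL = 4.82 mL total → factor 4.82/0.12 = 40.167
Step 3: 2.65 mL brought to 15 mL → factor 15/2.65 = 5.6604
Step 4: 275 μL brought to 29 mL → factor 29000/275 = 105.45
Overall dilution factor = 12 × 40.167 × 5.6604 × 105.45 = 2.8771 × 10^5
Stock = 17.4 nM × 2.8771 × 10^5 = 5.006 × 10^6 nM = 5.01 mM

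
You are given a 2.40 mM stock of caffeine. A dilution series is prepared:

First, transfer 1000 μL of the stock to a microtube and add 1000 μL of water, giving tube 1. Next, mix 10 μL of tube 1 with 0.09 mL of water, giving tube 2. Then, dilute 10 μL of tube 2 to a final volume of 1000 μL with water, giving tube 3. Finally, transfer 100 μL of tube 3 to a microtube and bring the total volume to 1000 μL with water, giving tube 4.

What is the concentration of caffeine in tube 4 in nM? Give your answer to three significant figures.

Step 1: 1000 μL + 1000 μL = 2000 μL total → factor 2000/1000 = 2
Step 2: 10 μL + 0.09 mL = 100 μL total → factor 100/10 = 10
Step 3: 10 μL brought to 1000 μL → factor 1000/10 = 100
Step 4: 100 μL brought to 1000 μL → factor 1000/100 = 10
Overall dilution factor = 2 × 10 × 100 × 10 = 20000
Final = 2.40 mM / 20000 = 0.0001200 mM = 120 nM

120 nM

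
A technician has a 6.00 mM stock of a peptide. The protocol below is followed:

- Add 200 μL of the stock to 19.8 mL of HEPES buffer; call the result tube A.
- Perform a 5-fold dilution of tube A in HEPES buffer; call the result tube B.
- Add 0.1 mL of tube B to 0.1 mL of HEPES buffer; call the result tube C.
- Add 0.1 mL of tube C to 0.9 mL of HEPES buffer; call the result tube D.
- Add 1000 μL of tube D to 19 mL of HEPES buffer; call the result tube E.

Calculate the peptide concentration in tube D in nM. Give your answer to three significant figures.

Step 1: 200 μL + 19.8 mL = 20000 μL total → factor 20000/200 = 100
Step 2: 5-fold → factor 5
Step 3: 0.1 mL + 0.1 mL = 0.2 mL total → factor 0.2/0.1 = 2
Step 4: 0.1 mL + 0.9 mL = 1 mL total → factor 1/0.1 = 10
Dilution factor through tube D = 100 × 5 × 2 × 10 = 10000
[tube D] = 6.00 mM / 10000 = 0.0006000 mM = 600 nM

600 nM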